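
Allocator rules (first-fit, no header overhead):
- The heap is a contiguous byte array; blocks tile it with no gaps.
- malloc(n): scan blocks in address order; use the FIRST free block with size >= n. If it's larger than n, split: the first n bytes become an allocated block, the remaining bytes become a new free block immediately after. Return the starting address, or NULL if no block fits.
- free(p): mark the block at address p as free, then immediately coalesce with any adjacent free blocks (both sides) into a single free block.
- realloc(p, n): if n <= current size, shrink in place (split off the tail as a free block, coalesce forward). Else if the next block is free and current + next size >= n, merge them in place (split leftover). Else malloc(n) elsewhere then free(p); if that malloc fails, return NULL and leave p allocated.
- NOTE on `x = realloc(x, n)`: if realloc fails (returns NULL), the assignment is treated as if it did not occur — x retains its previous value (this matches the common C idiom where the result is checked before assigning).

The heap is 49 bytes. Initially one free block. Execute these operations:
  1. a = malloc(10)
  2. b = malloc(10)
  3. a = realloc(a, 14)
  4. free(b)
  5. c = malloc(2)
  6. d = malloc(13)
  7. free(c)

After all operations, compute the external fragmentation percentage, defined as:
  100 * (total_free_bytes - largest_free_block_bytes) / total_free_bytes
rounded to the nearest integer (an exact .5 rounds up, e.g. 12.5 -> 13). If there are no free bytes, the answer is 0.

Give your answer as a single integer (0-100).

Answer: 32

Derivation:
Op 1: a = malloc(10) -> a = 0; heap: [0-9 ALLOC][10-48 FREE]
Op 2: b = malloc(10) -> b = 10; heap: [0-9 ALLOC][10-19 ALLOC][20-48 FREE]
Op 3: a = realloc(a, 14) -> a = 20; heap: [0-9 FREE][10-19 ALLOC][20-33 ALLOC][34-48 FREE]
Op 4: free(b) -> (freed b); heap: [0-19 FREE][20-33 ALLOC][34-48 FREE]
Op 5: c = malloc(2) -> c = 0; heap: [0-1 ALLOC][2-19 FREE][20-33 ALLOC][34-48 FREE]
Op 6: d = malloc(13) -> d = 2; heap: [0-1 ALLOC][2-14 ALLOC][15-19 FREE][20-33 ALLOC][34-48 FREE]
Op 7: free(c) -> (freed c); heap: [0-1 FREE][2-14 ALLOC][15-19 FREE][20-33 ALLOC][34-48 FREE]
Free blocks: [2 5 15] total_free=22 largest=15 -> 100*(22-15)/22 = 700/22 ≈ 31.818 -> rounds to 32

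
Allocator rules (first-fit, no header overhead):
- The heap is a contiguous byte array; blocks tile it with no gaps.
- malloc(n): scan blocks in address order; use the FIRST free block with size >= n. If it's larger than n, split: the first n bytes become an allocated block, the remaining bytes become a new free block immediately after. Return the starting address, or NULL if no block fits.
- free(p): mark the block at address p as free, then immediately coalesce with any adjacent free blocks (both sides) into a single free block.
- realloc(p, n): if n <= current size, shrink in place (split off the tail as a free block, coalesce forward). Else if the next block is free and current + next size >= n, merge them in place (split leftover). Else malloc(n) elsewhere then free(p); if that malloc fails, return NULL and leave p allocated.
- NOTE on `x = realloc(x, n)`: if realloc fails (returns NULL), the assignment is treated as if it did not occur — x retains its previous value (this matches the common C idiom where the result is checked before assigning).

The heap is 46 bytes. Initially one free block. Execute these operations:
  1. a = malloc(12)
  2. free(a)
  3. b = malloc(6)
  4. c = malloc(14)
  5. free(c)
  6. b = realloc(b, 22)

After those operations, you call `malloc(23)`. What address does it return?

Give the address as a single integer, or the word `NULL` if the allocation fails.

Op 1: a = malloc(12) -> a = 0; heap: [0-11 ALLOC][12-45 FREE]
Op 2: free(a) -> (freed a); heap: [0-45 FREE]
Op 3: b = malloc(6) -> b = 0; heap: [0-5 ALLOC][6-45 FREE]
Op 4: c = malloc(14) -> c = 6; heap: [0-5 ALLOC][6-19 ALLOC][20-45 FREE]
Op 5: free(c) -> (freed c); heap: [0-5 ALLOC][6-45 FREE]
Op 6: b = realloc(b, 22) -> b = 0; heap: [0-21 ALLOC][22-45 FREE]
malloc(23): first-fit scan over [0-21 ALLOC][22-45 FREE] -> 22

Answer: 22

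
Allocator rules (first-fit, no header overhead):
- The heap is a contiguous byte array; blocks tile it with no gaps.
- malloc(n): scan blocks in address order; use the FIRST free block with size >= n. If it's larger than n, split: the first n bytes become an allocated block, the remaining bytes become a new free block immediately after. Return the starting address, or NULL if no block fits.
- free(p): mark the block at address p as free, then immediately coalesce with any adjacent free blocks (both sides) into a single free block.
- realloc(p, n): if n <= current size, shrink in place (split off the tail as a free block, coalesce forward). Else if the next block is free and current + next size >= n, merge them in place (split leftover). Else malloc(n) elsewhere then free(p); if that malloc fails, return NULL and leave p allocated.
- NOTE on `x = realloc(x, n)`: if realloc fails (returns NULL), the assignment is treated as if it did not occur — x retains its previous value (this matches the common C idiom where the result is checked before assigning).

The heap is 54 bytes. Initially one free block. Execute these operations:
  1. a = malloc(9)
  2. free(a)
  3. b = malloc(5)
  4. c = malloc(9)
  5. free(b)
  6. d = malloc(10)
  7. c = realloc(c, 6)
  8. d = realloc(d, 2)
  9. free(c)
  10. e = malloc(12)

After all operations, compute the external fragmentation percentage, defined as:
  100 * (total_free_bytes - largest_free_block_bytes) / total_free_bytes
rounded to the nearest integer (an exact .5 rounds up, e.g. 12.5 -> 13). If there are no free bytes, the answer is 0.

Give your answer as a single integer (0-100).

Answer: 5

Derivation:
Op 1: a = malloc(9) -> a = 0; heap: [0-8 ALLOC][9-53 FREE]
Op 2: free(a) -> (freed a); heap: [0-53 FREE]
Op 3: b = malloc(5) -> b = 0; heap: [0-4 ALLOC][5-53 FREE]
Op 4: c = malloc(9) -> c = 5; heap: [0-4 ALLOC][5-13 ALLOC][14-53 FREE]
Op 5: free(b) -> (freed b); heap: [0-4 FREE][5-13 ALLOC][14-53 FREE]
Op 6: d = malloc(10) -> d = 14; heap: [0-4 FREE][5-13 ALLOC][14-23 ALLOC][24-53 FREE]
Op 7: c = realloc(c, 6) -> c = 5; heap: [0-4 FREE][5-10 ALLOC][11-13 FREE][14-23 ALLOC][24-53 FREE]
Op 8: d = realloc(d, 2) -> d = 14; heap: [0-4 FREE][5-10 ALLOC][11-13 FREE][14-15 ALLOC][16-53 FREE]
Op 9: free(c) -> (freed c); heap: [0-13 FREE][14-15 ALLOC][16-53 FREE]
Op 10: e = malloc(12) -> e = 0; heap: [0-11 ALLOC][12-13 FREE][14-15 ALLOC][16-53 FREE]
Free blocks: [2 38] total_free=40 largest=38 -> 100*(40-38)/40 = 200/40 = 5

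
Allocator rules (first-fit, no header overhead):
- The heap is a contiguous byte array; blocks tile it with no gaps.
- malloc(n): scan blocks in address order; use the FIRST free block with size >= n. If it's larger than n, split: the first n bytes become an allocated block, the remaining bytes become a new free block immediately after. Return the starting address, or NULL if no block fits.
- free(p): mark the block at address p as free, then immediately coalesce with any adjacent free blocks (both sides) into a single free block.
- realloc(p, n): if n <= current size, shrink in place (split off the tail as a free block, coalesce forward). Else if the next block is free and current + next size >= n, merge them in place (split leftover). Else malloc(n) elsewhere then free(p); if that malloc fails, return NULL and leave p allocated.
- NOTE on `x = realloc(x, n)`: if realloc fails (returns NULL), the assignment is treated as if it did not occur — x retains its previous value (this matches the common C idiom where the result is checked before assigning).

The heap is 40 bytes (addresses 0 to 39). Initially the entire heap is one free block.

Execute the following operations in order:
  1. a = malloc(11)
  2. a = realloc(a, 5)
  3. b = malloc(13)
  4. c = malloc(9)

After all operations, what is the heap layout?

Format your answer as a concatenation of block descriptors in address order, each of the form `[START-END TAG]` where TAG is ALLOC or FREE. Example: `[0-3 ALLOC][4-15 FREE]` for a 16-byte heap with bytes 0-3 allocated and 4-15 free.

Answer: [0-4 ALLOC][5-17 ALLOC][18-26 ALLOC][27-39 FREE]

Derivation:
Op 1: a = malloc(11) -> a = 0; heap: [0-10 ALLOC][11-39 FREE]
Op 2: a = realloc(a, 5) -> a = 0; heap: [0-4 ALLOC][5-39 FREE]
Op 3: b = malloc(13) -> b = 5; heap: [0-4 ALLOC][5-17 ALLOC][18-39 FREE]
Op 4: c = malloc(9) -> c = 18; heap: [0-4 ALLOC][5-17 ALLOC][18-26 ALLOC][27-39 FREE]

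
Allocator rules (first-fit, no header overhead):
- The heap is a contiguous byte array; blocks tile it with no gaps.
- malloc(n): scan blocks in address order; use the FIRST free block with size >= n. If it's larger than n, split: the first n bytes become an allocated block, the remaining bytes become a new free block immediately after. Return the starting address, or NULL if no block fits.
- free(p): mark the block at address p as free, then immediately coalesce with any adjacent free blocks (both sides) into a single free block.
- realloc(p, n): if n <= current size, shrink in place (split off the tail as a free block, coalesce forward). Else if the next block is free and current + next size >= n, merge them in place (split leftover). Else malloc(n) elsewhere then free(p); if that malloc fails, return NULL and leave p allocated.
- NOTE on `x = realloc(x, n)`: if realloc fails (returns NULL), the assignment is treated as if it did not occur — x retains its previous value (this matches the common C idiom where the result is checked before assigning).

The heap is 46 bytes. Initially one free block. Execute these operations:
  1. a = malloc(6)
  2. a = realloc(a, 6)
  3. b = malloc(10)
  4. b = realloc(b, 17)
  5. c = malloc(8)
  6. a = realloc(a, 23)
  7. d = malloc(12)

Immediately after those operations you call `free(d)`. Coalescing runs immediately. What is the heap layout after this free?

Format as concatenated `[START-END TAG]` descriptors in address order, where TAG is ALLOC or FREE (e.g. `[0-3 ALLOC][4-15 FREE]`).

Op 1: a = malloc(6) -> a = 0; heap: [0-5 ALLOC][6-45 FREE]
Op 2: a = realloc(a, 6) -> a = 0; heap: [0-5 ALLOC][6-45 FREE]
Op 3: b = malloc(10) -> b = 6; heap: [0-5 ALLOC][6-15 ALLOC][16-45 FREE]
Op 4: b = realloc(b, 17) -> b = 6; heap: [0-5 ALLOC][6-22 ALLOC][23-45 FREE]
Op 5: c = malloc(8) -> c = 23; heap: [0-5 ALLOC][6-22 ALLOC][23-30 ALLOC][31-45 FREE]
Op 6: a = realloc(a, 23) -> NULL (a unchanged); heap: [0-5 ALLOC][6-22 ALLOC][23-30 ALLOC][31-45 FREE]
Op 7: d = malloc(12) -> d = 31; heap: [0-5 ALLOC][6-22 ALLOC][23-30 ALLOC][31-42 ALLOC][43-45 FREE]
free(d): d = 31 -> block [31-42 ALLOC]; mark free, coalesce with adjacent free neighbors -> [0-5 ALLOC][6-22 ALLOC][23-30 ALLOC][31-45 FREE]

Answer: [0-5 ALLOC][6-22 ALLOC][23-30 ALLOC][31-45 FREE]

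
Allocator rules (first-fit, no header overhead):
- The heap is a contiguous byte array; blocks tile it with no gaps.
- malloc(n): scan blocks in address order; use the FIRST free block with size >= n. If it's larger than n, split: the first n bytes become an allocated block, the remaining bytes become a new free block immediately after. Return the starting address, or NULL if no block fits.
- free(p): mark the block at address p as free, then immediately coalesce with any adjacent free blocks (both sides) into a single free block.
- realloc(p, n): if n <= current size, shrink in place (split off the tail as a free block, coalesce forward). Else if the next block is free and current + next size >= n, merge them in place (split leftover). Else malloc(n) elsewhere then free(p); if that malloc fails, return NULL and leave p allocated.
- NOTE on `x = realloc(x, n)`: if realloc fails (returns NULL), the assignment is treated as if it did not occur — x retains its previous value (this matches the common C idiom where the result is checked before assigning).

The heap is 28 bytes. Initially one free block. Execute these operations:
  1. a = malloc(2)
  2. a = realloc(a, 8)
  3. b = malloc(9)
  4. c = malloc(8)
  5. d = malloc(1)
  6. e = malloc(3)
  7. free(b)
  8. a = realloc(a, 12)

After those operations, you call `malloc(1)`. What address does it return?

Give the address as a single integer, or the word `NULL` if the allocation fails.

Op 1: a = malloc(2) -> a = 0; heap: [0-1 ALLOC][2-27 FREE]
Op 2: a = realloc(a, 8) -> a = 0; heap: [0-7 ALLOC][8-27 FREE]
Op 3: b = malloc(9) -> b = 8; heap: [0-7 ALLOC][8-16 ALLOC][17-27 FREE]
Op 4: c = malloc(8) -> c = 17; heap: [0-7 ALLOC][8-16 ALLOC][17-24 ALLOC][25-27 FREE]
Op 5: d = malloc(1) -> d = 25; heap: [0-7 ALLOC][8-16 ALLOC][17-24 ALLOC][25-25 ALLOC][26-27 FREE]
Op 6: e = malloc(3) -> e = NULL; heap: [0-7 ALLOC][8-16 ALLOC][17-24 ALLOC][25-25 ALLOC][26-27 FREE]
Op 7: free(b) -> (freed b); heap: [0-7 ALLOC][8-16 FREE][17-24 ALLOC][25-25 ALLOC][26-27 FREE]
Op 8: a = realloc(a, 12) -> a = 0; heap: [0-11 ALLOC][12-16 FREE][17-24 ALLOC][25-25 ALLOC][26-27 FREE]
malloc(1): first-fit scan over [0-11 ALLOC][12-16 FREE][17-24 ALLOC][25-25 ALLOC][26-27 FREE] -> 12

Answer: 12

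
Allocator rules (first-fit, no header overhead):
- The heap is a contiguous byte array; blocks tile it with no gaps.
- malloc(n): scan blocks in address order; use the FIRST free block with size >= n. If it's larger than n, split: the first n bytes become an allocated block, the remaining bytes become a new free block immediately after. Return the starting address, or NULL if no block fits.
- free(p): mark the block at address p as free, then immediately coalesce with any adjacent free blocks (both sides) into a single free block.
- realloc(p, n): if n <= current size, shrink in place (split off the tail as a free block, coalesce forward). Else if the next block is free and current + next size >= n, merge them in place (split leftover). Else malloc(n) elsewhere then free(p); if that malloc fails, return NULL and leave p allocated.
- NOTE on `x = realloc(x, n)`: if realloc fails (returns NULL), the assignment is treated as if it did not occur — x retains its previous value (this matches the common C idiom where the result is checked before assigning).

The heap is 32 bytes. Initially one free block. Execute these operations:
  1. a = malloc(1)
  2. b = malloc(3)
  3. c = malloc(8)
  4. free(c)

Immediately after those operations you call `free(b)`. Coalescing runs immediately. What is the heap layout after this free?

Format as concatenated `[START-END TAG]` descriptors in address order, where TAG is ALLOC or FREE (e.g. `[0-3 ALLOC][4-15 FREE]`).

Answer: [0-0 ALLOC][1-31 FREE]

Derivation:
Op 1: a = malloc(1) -> a = 0; heap: [0-0 ALLOC][1-31 FREE]
Op 2: b = malloc(3) -> b = 1; heap: [0-0 ALLOC][1-3 ALLOC][4-31 FREE]
Op 3: c = malloc(8) -> c = 4; heap: [0-0 ALLOC][1-3 ALLOC][4-11 ALLOC][12-31 FREE]
Op 4: free(c) -> (freed c); heap: [0-0 ALLOC][1-3 ALLOC][4-31 FREE]
free(b): b = 1 -> block [1-3 ALLOC]; mark free, coalesce with adjacent free neighbors -> [0-0 ALLOC][1-31 FREE]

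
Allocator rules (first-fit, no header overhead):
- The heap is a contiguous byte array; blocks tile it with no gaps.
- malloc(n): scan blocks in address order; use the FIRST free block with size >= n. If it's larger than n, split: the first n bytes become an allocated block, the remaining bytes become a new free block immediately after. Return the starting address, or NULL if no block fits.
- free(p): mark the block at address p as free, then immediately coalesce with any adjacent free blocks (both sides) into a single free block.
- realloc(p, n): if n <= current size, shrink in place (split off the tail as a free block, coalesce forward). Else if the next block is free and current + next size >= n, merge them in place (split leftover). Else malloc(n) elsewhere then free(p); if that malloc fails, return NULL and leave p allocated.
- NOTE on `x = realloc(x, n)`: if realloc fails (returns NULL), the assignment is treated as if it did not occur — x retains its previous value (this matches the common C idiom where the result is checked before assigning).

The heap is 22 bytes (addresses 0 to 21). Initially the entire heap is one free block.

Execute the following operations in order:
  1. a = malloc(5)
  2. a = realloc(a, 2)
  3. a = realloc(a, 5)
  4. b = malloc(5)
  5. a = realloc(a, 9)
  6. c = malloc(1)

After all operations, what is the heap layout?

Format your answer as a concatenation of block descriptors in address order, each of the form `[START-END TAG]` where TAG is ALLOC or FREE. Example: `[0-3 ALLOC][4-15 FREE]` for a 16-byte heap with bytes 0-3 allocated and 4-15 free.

Answer: [0-0 ALLOC][1-4 FREE][5-9 ALLOC][10-18 ALLOC][19-21 FREE]

Derivation:
Op 1: a = malloc(5) -> a = 0; heap: [0-4 ALLOC][5-21 FREE]
Op 2: a = realloc(a, 2) -> a = 0; heap: [0-1 ALLOC][2-21 FREE]
Op 3: a = realloc(a, 5) -> a = 0; heap: [0-4 ALLOC][5-21 FREE]
Op 4: b = malloc(5) -> b = 5; heap: [0-4 ALLOC][5-9 ALLOC][10-21 FREE]
Op 5: a = realloc(a, 9) -> a = 10; heap: [0-4 FREE][5-9 ALLOC][10-18 ALLOC][19-21 FREE]
Op 6: c = malloc(1) -> c = 0; heap: [0-0 ALLOC][1-4 FREE][5-9 ALLOC][10-18 ALLOC][19-21 FREE]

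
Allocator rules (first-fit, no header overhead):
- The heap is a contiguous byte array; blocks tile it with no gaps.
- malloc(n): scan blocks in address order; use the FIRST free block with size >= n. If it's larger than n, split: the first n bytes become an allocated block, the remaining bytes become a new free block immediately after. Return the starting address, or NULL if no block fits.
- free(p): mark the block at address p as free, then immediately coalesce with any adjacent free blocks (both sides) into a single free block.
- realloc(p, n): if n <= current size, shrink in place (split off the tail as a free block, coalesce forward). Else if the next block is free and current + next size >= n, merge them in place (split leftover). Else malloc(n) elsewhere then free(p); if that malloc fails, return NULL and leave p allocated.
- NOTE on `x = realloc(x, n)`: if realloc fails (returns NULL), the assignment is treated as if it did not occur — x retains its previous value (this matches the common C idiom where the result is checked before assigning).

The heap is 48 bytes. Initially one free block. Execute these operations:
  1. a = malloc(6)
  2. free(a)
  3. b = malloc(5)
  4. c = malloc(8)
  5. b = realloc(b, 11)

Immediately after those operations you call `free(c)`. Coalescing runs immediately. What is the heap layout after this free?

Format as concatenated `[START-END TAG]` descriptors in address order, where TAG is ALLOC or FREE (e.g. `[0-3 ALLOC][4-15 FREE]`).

Op 1: a = malloc(6) -> a = 0; heap: [0-5 ALLOC][6-47 FREE]
Op 2: free(a) -> (freed a); heap: [0-47 FREE]
Op 3: b = malloc(5) -> b = 0; heap: [0-4 ALLOC][5-47 FREE]
Op 4: c = malloc(8) -> c = 5; heap: [0-4 ALLOC][5-12 ALLOC][13-47 FREE]
Op 5: b = realloc(b, 11) -> b = 13; heap: [0-4 FREE][5-12 ALLOC][13-23 ALLOC][24-47 FREE]
free(c): c = 5 -> block [5-12 ALLOC]; mark free, coalesce with adjacent free neighbors -> [0-12 FREE][13-23 ALLOC][24-47 FREE]

Answer: [0-12 FREE][13-23 ALLOC][24-47 FREE]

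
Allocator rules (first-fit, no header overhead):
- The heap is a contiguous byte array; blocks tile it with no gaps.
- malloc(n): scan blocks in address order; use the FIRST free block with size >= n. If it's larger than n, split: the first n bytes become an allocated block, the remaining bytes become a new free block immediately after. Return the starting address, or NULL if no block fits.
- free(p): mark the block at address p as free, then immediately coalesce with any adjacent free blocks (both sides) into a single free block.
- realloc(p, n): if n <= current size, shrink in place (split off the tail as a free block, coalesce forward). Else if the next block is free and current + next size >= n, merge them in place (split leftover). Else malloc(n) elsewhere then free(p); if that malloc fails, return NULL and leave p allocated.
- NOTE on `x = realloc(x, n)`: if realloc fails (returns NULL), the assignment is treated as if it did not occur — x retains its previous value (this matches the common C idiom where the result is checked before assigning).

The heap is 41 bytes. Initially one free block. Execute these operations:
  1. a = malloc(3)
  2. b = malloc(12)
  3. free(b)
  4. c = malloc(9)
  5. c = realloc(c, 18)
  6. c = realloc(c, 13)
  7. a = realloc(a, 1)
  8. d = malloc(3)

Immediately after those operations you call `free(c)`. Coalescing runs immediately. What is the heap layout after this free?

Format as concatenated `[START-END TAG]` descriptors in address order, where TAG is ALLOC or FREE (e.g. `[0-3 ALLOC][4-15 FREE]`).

Answer: [0-0 ALLOC][1-15 FREE][16-18 ALLOC][19-40 FREE]

Derivation:
Op 1: a = malloc(3) -> a = 0; heap: [0-2 ALLOC][3-40 FREE]
Op 2: b = malloc(12) -> b = 3; heap: [0-2 ALLOC][3-14 ALLOC][15-40 FREE]
Op 3: free(b) -> (freed b); heap: [0-2 ALLOC][3-40 FREE]
Op 4: c = malloc(9) -> c = 3; heap: [0-2 ALLOC][3-11 ALLOC][12-40 FREE]
Op 5: c = realloc(c, 18) -> c = 3; heap: [0-2 ALLOC][3-20 ALLOC][21-40 FREE]
Op 6: c = realloc(c, 13) -> c = 3; heap: [0-2 ALLOC][3-15 ALLOC][16-40 FREE]
Op 7: a = realloc(a, 1) -> a = 0; heap: [0-0 ALLOC][1-2 FREE][3-15 ALLOC][16-40 FREE]
Op 8: d = malloc(3) -> d = 16; heap: [0-0 ALLOC][1-2 FREE][3-15 ALLOC][16-18 ALLOC][19-40 FREE]
free(c): c = 3 -> block [3-15 ALLOC]; mark free, coalesce with adjacent free neighbors -> [0-0 ALLOC][1-15 FREE][16-18 ALLOC][19-40 FREE]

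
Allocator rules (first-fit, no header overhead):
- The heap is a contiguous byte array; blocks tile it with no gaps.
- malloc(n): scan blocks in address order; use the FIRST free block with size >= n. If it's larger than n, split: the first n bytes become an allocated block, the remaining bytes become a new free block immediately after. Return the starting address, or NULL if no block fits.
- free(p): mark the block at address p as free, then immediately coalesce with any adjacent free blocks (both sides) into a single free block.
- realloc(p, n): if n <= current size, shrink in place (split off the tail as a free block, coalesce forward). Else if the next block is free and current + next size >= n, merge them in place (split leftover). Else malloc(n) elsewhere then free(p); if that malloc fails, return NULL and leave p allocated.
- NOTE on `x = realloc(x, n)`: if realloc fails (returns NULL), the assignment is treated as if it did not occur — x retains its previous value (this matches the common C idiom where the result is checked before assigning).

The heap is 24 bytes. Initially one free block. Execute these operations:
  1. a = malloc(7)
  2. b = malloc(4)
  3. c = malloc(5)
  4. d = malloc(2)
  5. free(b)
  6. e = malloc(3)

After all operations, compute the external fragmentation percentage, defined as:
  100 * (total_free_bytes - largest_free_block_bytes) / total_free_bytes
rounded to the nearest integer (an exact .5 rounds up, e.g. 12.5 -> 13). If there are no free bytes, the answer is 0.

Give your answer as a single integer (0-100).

Op 1: a = malloc(7) -> a = 0; heap: [0-6 ALLOC][7-23 FREE]
Op 2: b = malloc(4) -> b = 7; heap: [0-6 ALLOC][7-10 ALLOC][11-23 FREE]
Op 3: c = malloc(5) -> c = 11; heap: [0-6 ALLOC][7-10 ALLOC][11-15 ALLOC][16-23 FREE]
Op 4: d = malloc(2) -> d = 16; heap: [0-6 ALLOC][7-10 ALLOC][11-15 ALLOC][16-17 ALLOC][18-23 FREE]
Op 5: free(b) -> (freed b); heap: [0-6 ALLOC][7-10 FREE][11-15 ALLOC][16-17 ALLOC][18-23 FREE]
Op 6: e = malloc(3) -> e = 7; heap: [0-6 ALLOC][7-9 ALLOC][10-10 FREE][11-15 ALLOC][16-17 ALLOC][18-23 FREE]
Free blocks: [1 6] total_free=7 largest=6 -> 100*(7-6)/7 = 100/7 ≈ 14.286 -> rounds to 14

Answer: 14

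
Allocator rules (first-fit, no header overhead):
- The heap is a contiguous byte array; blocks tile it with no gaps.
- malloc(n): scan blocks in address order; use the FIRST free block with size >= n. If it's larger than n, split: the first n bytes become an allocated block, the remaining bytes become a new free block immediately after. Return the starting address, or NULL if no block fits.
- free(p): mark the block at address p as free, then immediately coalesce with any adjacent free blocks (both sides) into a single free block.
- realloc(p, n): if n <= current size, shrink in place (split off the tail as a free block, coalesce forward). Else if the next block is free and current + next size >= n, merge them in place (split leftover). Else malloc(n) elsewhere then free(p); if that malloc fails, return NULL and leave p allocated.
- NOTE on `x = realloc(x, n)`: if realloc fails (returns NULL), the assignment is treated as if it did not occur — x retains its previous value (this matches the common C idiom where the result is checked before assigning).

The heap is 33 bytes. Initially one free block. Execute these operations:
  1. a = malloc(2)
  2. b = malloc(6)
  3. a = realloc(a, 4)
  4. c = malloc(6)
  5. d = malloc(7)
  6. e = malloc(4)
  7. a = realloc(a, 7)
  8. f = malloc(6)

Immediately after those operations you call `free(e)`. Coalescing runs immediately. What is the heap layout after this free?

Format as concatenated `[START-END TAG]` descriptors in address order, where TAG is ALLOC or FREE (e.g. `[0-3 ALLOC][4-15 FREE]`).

Answer: [0-1 FREE][2-7 ALLOC][8-11 ALLOC][12-17 ALLOC][18-24 ALLOC][25-32 FREE]

Derivation:
Op 1: a = malloc(2) -> a = 0; heap: [0-1 ALLOC][2-32 FREE]
Op 2: b = malloc(6) -> b = 2; heap: [0-1 ALLOC][2-7 ALLOC][8-32 FREE]
Op 3: a = realloc(a, 4) -> a = 8; heap: [0-1 FREE][2-7 ALLOC][8-11 ALLOC][12-32 FREE]
Op 4: c = malloc(6) -> c = 12; heap: [0-1 FREE][2-7 ALLOC][8-11 ALLOC][12-17 ALLOC][18-32 FREE]
Op 5: d = malloc(7) -> d = 18; heap: [0-1 FREE][2-7 ALLOC][8-11 ALLOC][12-17 ALLOC][18-24 ALLOC][25-32 FREE]
Op 6: e = malloc(4) -> e = 25; heap: [0-1 FREE][2-7 ALLOC][8-11 ALLOC][12-17 ALLOC][18-24 ALLOC][25-28 ALLOC][29-32 FREE]
Op 7: a = realloc(a, 7) -> NULL (a unchanged); heap: [0-1 FREE][2-7 ALLOC][8-11 ALLOC][12-17 ALLOC][18-24 ALLOC][25-28 ALLOC][29-32 FREE]
Op 8: f = malloc(6) -> f = NULL; heap: [0-1 FREE][2-7 ALLOC][8-11 ALLOC][12-17 ALLOC][18-24 ALLOC][25-28 ALLOC][29-32 FREE]
free(e): e = 25 -> block [25-28 ALLOC]; mark free, coalesce with adjacent free neighbors -> [0-1 FREE][2-7 ALLOC][8-11 ALLOC][12-17 ALLOC][18-24 ALLOC][25-32 FREE]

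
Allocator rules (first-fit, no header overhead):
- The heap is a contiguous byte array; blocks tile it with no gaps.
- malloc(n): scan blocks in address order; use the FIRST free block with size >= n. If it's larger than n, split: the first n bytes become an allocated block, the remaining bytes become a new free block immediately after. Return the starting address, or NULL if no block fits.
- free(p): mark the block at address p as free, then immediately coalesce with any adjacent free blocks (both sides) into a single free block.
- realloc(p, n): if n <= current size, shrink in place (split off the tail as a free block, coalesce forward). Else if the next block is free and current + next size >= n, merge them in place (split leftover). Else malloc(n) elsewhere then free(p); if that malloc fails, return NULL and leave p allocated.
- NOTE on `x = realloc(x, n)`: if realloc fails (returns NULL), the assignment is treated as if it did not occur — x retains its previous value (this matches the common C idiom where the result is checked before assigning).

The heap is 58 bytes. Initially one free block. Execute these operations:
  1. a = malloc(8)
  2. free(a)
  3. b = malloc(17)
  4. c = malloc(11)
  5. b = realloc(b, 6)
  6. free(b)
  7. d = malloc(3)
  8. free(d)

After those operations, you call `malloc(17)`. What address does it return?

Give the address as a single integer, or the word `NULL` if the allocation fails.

Op 1: a = malloc(8) -> a = 0; heap: [0-7 ALLOC][8-57 FREE]
Op 2: free(a) -> (freed a); heap: [0-57 FREE]
Op 3: b = malloc(17) -> b = 0; heap: [0-16 ALLOC][17-57 FREE]
Op 4: c = malloc(11) -> c = 17; heap: [0-16 ALLOC][17-27 ALLOC][28-57 FREE]
Op 5: b = realloc(b, 6) -> b = 0; heap: [0-5 ALLOC][6-16 FREE][17-27 ALLOC][28-57 FREE]
Op 6: free(b) -> (freed b); heap: [0-16 FREE][17-27 ALLOC][28-57 FREE]
Op 7: d = malloc(3) -> d = 0; heap: [0-2 ALLOC][3-16 FREE][17-27 ALLOC][28-57 FREE]
Op 8: free(d) -> (freed d); heap: [0-16 FREE][17-27 ALLOC][28-57 FREE]
malloc(17): first-fit scan over [0-16 FREE][17-27 ALLOC][28-57 FREE] -> 0

Answer: 0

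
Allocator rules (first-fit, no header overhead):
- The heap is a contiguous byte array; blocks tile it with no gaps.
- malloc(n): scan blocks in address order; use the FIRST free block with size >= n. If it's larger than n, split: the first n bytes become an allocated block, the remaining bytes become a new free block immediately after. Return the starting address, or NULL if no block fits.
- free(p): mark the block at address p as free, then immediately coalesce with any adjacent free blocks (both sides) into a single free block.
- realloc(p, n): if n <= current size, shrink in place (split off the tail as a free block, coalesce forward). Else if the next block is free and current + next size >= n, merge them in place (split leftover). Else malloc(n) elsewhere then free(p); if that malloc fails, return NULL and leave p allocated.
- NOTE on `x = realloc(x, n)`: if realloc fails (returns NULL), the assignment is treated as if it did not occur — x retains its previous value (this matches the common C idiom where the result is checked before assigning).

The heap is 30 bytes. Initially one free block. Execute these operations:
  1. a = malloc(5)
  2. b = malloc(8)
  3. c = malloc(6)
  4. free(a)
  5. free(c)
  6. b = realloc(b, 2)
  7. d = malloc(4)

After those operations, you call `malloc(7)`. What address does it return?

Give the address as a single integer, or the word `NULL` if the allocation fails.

Op 1: a = malloc(5) -> a = 0; heap: [0-4 ALLOC][5-29 FREE]
Op 2: b = malloc(8) -> b = 5; heap: [0-4 ALLOC][5-12 ALLOC][13-29 FREE]
Op 3: c = malloc(6) -> c = 13; heap: [0-4 ALLOC][5-12 ALLOC][13-18 ALLOC][19-29 FREE]
Op 4: free(a) -> (freed a); heap: [0-4 FREE][5-12 ALLOC][13-18 ALLOC][19-29 FREE]
Op 5: free(c) -> (freed c); heap: [0-4 FREE][5-12 ALLOC][13-29 FREE]
Op 6: b = realloc(b, 2) -> b = 5; heap: [0-4 FREE][5-6 ALLOC][7-29 FREE]
Op 7: d = malloc(4) -> d = 0; heap: [0-3 ALLOC][4-4 FREE][5-6 ALLOC][7-29 FREE]
malloc(7): first-fit scan over [0-3 ALLOC][4-4 FREE][5-6 ALLOC][7-29 FREE] -> 7

Answer: 7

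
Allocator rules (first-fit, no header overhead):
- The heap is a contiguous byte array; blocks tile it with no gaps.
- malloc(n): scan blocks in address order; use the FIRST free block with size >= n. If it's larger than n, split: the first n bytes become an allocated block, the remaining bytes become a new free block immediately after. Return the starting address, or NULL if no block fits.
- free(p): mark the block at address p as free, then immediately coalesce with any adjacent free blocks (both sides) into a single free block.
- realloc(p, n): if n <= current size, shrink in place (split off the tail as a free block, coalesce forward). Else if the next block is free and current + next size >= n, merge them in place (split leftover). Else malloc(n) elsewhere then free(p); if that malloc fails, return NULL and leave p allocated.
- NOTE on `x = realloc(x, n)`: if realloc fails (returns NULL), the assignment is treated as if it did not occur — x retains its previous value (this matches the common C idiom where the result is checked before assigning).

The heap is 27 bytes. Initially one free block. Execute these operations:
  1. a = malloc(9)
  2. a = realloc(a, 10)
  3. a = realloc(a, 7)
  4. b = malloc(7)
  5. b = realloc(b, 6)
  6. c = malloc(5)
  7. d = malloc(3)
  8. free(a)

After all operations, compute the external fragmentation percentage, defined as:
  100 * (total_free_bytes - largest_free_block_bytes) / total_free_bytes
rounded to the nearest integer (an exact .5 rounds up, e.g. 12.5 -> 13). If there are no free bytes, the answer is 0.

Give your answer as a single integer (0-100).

Op 1: a = malloc(9) -> a = 0; heap: [0-8 ALLOC][9-26 FREE]
Op 2: a = realloc(a, 10) -> a = 0; heap: [0-9 ALLOC][10-26 FREE]
Op 3: a = realloc(a, 7) -> a = 0; heap: [0-6 ALLOC][7-26 FREE]
Op 4: b = malloc(7) -> b = 7; heap: [0-6 ALLOC][7-13 ALLOC][14-26 FREE]
Op 5: b = realloc(b, 6) -> b = 7; heap: [0-6 ALLOC][7-12 ALLOC][13-26 FREE]
Op 6: c = malloc(5) -> c = 13; heap: [0-6 ALLOC][7-12 ALLOC][13-17 ALLOC][18-26 FREE]
Op 7: d = malloc(3) -> d = 18; heap: [0-6 ALLOC][7-12 ALLOC][13-17 ALLOC][18-20 ALLOC][21-26 FREE]
Op 8: free(a) -> (freed a); heap: [0-6 FREE][7-12 ALLOC][13-17 ALLOC][18-20 ALLOC][21-26 FREE]
Free blocks: [7 6] total_free=13 largest=7 -> 100*(13-7)/13 = 600/13 ≈ 46.154 -> rounds to 46

Answer: 46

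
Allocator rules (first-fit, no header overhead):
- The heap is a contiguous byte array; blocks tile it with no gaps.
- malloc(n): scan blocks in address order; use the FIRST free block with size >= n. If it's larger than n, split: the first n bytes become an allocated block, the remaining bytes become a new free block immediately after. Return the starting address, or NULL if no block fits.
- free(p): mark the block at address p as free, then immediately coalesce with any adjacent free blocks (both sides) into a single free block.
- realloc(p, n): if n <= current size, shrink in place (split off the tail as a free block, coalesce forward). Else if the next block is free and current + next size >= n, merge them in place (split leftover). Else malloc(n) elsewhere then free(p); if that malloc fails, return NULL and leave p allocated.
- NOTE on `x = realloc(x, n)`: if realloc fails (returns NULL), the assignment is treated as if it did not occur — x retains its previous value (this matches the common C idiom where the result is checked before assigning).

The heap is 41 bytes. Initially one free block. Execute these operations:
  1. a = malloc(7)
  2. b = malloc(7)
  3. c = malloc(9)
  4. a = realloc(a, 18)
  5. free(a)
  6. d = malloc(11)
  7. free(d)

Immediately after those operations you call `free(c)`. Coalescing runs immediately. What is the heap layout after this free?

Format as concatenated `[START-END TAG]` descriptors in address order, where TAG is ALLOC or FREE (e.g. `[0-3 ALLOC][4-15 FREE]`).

Op 1: a = malloc(7) -> a = 0; heap: [0-6 ALLOC][7-40 FREE]
Op 2: b = malloc(7) -> b = 7; heap: [0-6 ALLOC][7-13 ALLOC][14-40 FREE]
Op 3: c = malloc(9) -> c = 14; heap: [0-6 ALLOC][7-13 ALLOC][14-22 ALLOC][23-40 FREE]
Op 4: a = realloc(a, 18) -> a = 23; heap: [0-6 FREE][7-13 ALLOC][14-22 ALLOC][23-40 ALLOC]
Op 5: free(a) -> (freed a); heap: [0-6 FREE][7-13 ALLOC][14-22 ALLOC][23-40 FREE]
Op 6: d = malloc(11) -> d = 23; heap: [0-6 FREE][7-13 ALLOC][14-22 ALLOC][23-33 ALLOC][34-40 FREE]
Op 7: free(d) -> (freed d); heap: [0-6 FREE][7-13 ALLOC][14-22 ALLOC][23-40 FREE]
free(c): c = 14 -> block [14-22 ALLOC]; mark free, coalesce with adjacent free neighbors -> [0-6 FREE][7-13 ALLOC][14-40 FREE]

Answer: [0-6 FREE][7-13 ALLOC][14-40 FREE]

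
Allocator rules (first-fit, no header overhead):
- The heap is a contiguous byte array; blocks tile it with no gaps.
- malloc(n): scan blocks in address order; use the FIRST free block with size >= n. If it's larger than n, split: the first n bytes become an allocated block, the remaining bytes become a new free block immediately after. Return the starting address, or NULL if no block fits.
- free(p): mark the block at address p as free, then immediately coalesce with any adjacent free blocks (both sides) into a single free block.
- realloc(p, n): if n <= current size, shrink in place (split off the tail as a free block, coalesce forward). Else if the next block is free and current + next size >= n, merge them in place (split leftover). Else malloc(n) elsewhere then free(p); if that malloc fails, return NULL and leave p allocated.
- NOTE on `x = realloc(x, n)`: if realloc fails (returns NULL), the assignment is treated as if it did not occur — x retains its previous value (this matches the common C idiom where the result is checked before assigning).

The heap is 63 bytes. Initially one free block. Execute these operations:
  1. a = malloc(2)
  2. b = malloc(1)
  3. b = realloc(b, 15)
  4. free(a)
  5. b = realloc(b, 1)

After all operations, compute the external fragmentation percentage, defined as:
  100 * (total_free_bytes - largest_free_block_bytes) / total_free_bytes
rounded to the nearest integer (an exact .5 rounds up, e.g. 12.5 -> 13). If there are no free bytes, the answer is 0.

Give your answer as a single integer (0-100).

Answer: 3

Derivation:
Op 1: a = malloc(2) -> a = 0; heap: [0-1 ALLOC][2-62 FREE]
Op 2: b = malloc(1) -> b = 2; heap: [0-1 ALLOC][2-2 ALLOC][3-62 FREE]
Op 3: b = realloc(b, 15) -> b = 2; heap: [0-1 ALLOC][2-16 ALLOC][17-62 FREE]
Op 4: free(a) -> (freed a); heap: [0-1 FREE][2-16 ALLOC][17-62 FREE]
Op 5: b = realloc(b, 1) -> b = 2; heap: [0-1 FREE][2-2 ALLOC][3-62 FREE]
Free blocks: [2 60] total_free=62 largest=60 -> 100*(62-60)/62 = 200/62 ≈ 3.226 -> rounds to 3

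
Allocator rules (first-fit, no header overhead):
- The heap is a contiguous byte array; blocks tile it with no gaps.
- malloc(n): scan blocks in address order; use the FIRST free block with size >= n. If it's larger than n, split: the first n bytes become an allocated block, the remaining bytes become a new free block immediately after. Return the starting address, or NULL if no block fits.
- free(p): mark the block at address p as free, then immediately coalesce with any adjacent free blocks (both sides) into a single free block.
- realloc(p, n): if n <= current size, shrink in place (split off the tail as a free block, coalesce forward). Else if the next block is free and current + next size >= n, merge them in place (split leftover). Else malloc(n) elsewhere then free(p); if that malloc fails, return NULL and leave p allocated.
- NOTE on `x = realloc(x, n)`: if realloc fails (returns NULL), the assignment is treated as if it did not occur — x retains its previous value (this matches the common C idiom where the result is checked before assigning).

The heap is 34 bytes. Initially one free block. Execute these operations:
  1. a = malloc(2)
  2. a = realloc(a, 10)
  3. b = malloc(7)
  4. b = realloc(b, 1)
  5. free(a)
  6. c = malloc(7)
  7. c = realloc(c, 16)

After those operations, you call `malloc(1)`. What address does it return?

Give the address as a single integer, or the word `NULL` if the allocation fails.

Op 1: a = malloc(2) -> a = 0; heap: [0-1 ALLOC][2-33 FREE]
Op 2: a = realloc(a, 10) -> a = 0; heap: [0-9 ALLOC][10-33 FREE]
Op 3: b = malloc(7) -> b = 10; heap: [0-9 ALLOC][10-16 ALLOC][17-33 FREE]
Op 4: b = realloc(b, 1) -> b = 10; heap: [0-9 ALLOC][10-10 ALLOC][11-33 FREE]
Op 5: free(a) -> (freed a); heap: [0-9 FREE][10-10 ALLOC][11-33 FREE]
Op 6: c = malloc(7) -> c = 0; heap: [0-6 ALLOC][7-9 FREE][10-10 ALLOC][11-33 FREE]
Op 7: c = realloc(c, 16) -> c = 11; heap: [0-9 FREE][10-10 ALLOC][11-26 ALLOC][27-33 FREE]
malloc(1): first-fit scan over [0-9 FREE][10-10 ALLOC][11-26 ALLOC][27-33 FREE] -> 0

Answer: 0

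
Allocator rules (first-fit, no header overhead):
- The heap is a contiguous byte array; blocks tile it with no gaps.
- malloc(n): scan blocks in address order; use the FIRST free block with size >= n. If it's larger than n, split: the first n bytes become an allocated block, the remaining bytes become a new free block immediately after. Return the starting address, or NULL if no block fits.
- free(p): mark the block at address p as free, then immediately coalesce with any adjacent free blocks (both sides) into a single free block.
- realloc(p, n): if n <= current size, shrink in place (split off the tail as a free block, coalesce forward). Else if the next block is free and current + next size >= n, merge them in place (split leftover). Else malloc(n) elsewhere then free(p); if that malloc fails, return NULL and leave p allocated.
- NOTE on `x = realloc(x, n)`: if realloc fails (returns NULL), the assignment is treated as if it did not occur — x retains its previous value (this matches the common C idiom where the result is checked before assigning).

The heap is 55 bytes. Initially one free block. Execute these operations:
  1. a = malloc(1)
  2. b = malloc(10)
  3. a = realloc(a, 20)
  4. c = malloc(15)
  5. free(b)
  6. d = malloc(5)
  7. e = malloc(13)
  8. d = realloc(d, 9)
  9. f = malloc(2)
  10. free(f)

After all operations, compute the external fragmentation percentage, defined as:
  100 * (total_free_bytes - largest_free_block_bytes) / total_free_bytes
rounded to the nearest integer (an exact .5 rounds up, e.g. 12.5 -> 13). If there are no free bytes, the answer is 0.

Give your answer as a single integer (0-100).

Answer: 18

Derivation:
Op 1: a = malloc(1) -> a = 0; heap: [0-0 ALLOC][1-54 FREE]
Op 2: b = malloc(10) -> b = 1; heap: [0-0 ALLOC][1-10 ALLOC][11-54 FREE]
Op 3: a = realloc(a, 20) -> a = 11; heap: [0-0 FREE][1-10 ALLOC][11-30 ALLOC][31-54 FREE]
Op 4: c = malloc(15) -> c = 31; heap: [0-0 FREE][1-10 ALLOC][11-30 ALLOC][31-45 ALLOC][46-54 FREE]
Op 5: free(b) -> (freed b); heap: [0-10 FREE][11-30 ALLOC][31-45 ALLOC][46-54 FREE]
Op 6: d = malloc(5) -> d = 0; heap: [0-4 ALLOC][5-10 FREE][11-30 ALLOC][31-45 ALLOC][46-54 FREE]
Op 7: e = malloc(13) -> e = NULL; heap: [0-4 ALLOC][5-10 FREE][11-30 ALLOC][31-45 ALLOC][46-54 FREE]
Op 8: d = realloc(d, 9) -> d = 0; heap: [0-8 ALLOC][9-10 FREE][11-30 ALLOC][31-45 ALLOC][46-54 FREE]
Op 9: f = malloc(2) -> f = 9; heap: [0-8 ALLOC][9-10 ALLOC][11-30 ALLOC][31-45 ALLOC][46-54 FREE]
Op 10: free(f) -> (freed f); heap: [0-8 ALLOC][9-10 FREE][11-30 ALLOC][31-45 ALLOC][46-54 FREE]
Free blocks: [2 9] total_free=11 largest=9 -> 100*(11-9)/11 = 200/11 ≈ 18.182 -> rounds to 18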